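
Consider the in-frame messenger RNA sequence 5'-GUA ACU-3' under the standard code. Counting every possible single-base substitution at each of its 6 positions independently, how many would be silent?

6

Codon 1 (GUA, Val): 3 synonymous substitutions.
Codon 2 (ACU, Thr): 3 synonymous substitutions.
Total: 3 + 3 = 6.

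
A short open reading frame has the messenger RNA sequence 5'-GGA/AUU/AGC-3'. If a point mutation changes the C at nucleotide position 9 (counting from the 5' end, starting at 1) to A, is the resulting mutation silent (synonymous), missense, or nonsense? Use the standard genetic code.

Position 9 falls in codon 3: AGC → Ser.
After the substitution the codon is AGA → Arg.
Ser ≠ Arg, so this is a missense mutation.

missense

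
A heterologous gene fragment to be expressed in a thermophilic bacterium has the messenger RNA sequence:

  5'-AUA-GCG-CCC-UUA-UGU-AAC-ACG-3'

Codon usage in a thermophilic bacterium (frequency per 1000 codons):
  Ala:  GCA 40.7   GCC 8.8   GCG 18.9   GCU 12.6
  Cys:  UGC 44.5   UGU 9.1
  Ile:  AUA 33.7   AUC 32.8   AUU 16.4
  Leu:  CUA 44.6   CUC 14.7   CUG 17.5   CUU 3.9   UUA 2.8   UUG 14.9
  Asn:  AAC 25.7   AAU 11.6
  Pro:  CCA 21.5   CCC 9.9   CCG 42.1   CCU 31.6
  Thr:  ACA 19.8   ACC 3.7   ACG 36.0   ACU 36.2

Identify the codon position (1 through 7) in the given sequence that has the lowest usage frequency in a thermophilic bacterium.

Codon 1 AUA (Ile): 33.7 per 1000.
Codon 2 GCG (Ala): 18.9 per 1000.
Codon 3 CCC (Pro): 9.9 per 1000.
Codon 4 UUA (Leu): 2.8 per 1000.
Codon 5 UGU (Cys): 9.1 per 1000.
Codon 6 AAC (Asn): 25.7 per 1000.
Codon 7 ACG (Thr): 36.0 per 1000.
Lowest frequency is 2.8 at codon 4.

4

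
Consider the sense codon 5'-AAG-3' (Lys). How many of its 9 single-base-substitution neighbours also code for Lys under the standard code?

Position 1: none → 0 synonymous.
Position 2: none → 0 synonymous.
Position 3: AAA → 1 synonymous.
Total: 0 + 0 + 1 = 1.

1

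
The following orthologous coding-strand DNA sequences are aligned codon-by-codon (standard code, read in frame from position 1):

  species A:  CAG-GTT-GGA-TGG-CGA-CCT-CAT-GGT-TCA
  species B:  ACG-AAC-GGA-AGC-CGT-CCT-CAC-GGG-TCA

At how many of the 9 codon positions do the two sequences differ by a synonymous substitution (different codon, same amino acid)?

3

Codon 1: CAG Gln / ACG Thr — nonsynonymous.
Codon 2: GTT Val / AAC Asn — nonsynonymous.
Codon 3: GGA Gly / GGA Gly — identical.
Codon 4: TGG Trp / AGC Ser — nonsynonymous.
Codon 5: CGA Arg / CGT Arg — synonymous.
Codon 6: CCT Pro / CCT Pro — identical.
Codon 7: CAT His / CAC His — synonymous.
Codon 8: GGT Gly / GGG Gly — synonymous.
Codon 9: TCA Ser / TCA Ser — identical.
Synonymous differences: 3.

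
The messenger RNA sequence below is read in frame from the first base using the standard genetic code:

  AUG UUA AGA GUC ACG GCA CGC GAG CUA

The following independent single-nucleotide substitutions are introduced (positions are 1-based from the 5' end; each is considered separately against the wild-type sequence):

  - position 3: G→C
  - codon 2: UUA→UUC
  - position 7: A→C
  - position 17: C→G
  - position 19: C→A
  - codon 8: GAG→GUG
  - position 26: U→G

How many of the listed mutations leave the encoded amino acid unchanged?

Codon 1: AUG (Met) → AUC (Ile) — missense.
Codon 2: UUA (Leu) → UUC (Phe) — missense.
Codon 3: AGA (Arg) → CGA (Arg) — synonymous.
Codon 6: GCA (Ala) → GGA (Gly) — missense.
Codon 7: CGC (Arg) → AGC (Ser) — missense.
Codon 8: GAG (Glu) → GUG (Val) — missense.
Codon 9: CUA (Leu) → CGA (Arg) — missense.
Synonymous: 1 of 7.

1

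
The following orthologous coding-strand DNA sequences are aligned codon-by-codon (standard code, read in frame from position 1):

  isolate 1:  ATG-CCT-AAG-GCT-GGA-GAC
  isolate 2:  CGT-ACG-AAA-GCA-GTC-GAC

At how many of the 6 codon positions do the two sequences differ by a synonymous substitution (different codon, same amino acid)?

Codon 1: ATG Met / CGT Arg — nonsynonymous.
Codon 2: CCT Pro / ACG Thr — nonsynonymous.
Codon 3: AAG Lys / AAA Lys — synonymous.
Codon 4: GCT Ala / GCA Ala — synonymous.
Codon 5: GGA Gly / GTC Val — nonsynonymous.
Codon 6: GAC Asp / GAC Asp — identical.
Synonymous differences: 2.

2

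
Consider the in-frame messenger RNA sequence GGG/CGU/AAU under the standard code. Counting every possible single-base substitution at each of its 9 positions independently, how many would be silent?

7

Codon 1 (GGG, Gly): 3 synonymous substitutions.
Codon 2 (CGU, Arg): 3 synonymous substitutions.
Codon 3 (AAU, Asn): 1 synonymous substitution.
Total: 3 + 3 + 1 = 7.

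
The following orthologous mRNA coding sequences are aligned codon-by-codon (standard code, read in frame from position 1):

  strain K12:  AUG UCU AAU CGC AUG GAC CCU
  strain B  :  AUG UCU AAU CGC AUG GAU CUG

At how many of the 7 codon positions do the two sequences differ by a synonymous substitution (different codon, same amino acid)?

Codon 1: AUG Met / AUG Met — identical.
Codon 2: UCU Ser / UCU Ser — identical.
Codon 3: AAU Asn / AAU Asn — identical.
Codon 4: CGC Arg / CGC Arg — identical.
Codon 5: AUG Met / AUG Met — identical.
Codon 6: GAC Asp / GAU Asp — synonymous.
Codon 7: CCU Pro / CUG Leu — nonsynonymous.
Synonymous differences: 1.

1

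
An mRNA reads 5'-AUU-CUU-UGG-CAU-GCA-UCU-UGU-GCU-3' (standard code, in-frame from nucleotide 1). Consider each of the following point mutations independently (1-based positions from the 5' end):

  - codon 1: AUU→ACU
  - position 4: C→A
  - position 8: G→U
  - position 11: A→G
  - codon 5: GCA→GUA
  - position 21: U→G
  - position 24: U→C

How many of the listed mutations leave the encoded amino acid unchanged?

1

Codon 1: AUU (Ile) → ACU (Thr) — missense.
Codon 2: CUU (Leu) → AUU (Ile) — missense.
Codon 3: UGG (Trp) → UUG (Leu) — missense.
Codon 4: CAU (His) → CGU (Arg) — missense.
Codon 5: GCA (Ala) → GUA (Val) — missense.
Codon 7: UGU (Cys) → UGG (Trp) — missense.
Codon 8: GCU (Ala) → GCC (Ala) — synonymous.
Synonymous: 1 of 7.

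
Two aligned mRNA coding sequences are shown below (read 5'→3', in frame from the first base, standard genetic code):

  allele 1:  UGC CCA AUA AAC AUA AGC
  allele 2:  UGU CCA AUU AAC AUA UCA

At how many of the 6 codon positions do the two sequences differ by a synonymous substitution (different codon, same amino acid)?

Codon 1: UGC Cys / UGU Cys — synonymous.
Codon 2: CCA Pro / CCA Pro — identical.
Codon 3: AUA Ile / AUU Ile — synonymous.
Codon 4: AAC Asn / AAC Asn — identical.
Codon 5: AUA Ile / AUA Ile — identical.
Codon 6: AGC Ser / UCA Ser — synonymous.
Synonymous differences: 3.

3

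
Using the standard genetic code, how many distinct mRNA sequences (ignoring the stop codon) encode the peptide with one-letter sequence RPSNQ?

576

Arg: 6 codons.
Pro: 4 codons.
Ser: 6 codons.
Asn: 2 codons.
Gln: 2 codons.
6 × 4 × 6 × 2 × 2 = 576.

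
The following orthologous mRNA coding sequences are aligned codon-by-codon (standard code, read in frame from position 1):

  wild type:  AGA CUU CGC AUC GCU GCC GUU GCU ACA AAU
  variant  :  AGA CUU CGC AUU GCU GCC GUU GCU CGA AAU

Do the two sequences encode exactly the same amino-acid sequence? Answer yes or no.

no

Codon 1: AGA Arg / AGA Arg — identical.
Codon 2: CUU Leu / CUU Leu — identical.
Codon 3: CGC Arg / CGC Arg — identical.
Codon 4: AUC Ile / AUU Ile — synonymous.
Codon 5: GCU Ala / GCU Ala — identical.
Codon 6: GCC Ala / GCC Ala — identical.
Codon 7: GUU Val / GUU Val — identical.
Codon 8: GCU Ala / GCU Ala — identical.
Codon 9: ACA Thr / CGA Arg — nonsynonymous.
Codon 10: AAU Asn / AAU Asn — identical.
Nonsynonymous differences: 1 → different protein.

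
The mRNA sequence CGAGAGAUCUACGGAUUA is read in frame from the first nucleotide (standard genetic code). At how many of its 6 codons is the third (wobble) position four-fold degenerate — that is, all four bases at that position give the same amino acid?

2

Codon 1 CGA (Arg): third position 4-fold.
Codon 2 GAG (Glu): third position 2-fold.
Codon 3 AUC (Ile): third position 3-fold.
Codon 4 UAC (Tyr): third position 2-fold.
Codon 5 GGA (Gly): third position 4-fold.
Codon 6 UUA (Leu): third position 2-fold.
Four-fold degenerate third positions: 2.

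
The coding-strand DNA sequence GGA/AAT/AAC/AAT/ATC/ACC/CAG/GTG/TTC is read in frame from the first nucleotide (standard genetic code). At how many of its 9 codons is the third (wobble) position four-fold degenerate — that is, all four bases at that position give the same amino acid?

3

Codon 1 GGA (Gly): third position 4-fold.
Codon 2 AAT (Asn): third position 2-fold.
Codon 3 AAC (Asn): third position 2-fold.
Codon 4 AAT (Asn): third position 2-fold.
Codon 5 ATC (Ile): third position 3-fold.
Codon 6 ACC (Thr): third position 4-fold.
Codon 7 CAG (Gln): third position 2-fold.
Codon 8 GTG (Val): third position 4-fold.
Codon 9 TTC (Phe): third position 2-fold.
Four-fold degenerate third positions: 3.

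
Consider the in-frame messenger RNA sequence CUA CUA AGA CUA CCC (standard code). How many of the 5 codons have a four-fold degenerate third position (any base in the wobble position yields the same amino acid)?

Codon 1 CUA (Leu): third position 4-fold.
Codon 2 CUA (Leu): third position 4-fold.
Codon 3 AGA (Arg): third position 2-fold.
Codon 4 CUA (Leu): third position 4-fold.
Codon 5 CCC (Pro): third position 4-fold.
Four-fold degenerate third positions: 4.

4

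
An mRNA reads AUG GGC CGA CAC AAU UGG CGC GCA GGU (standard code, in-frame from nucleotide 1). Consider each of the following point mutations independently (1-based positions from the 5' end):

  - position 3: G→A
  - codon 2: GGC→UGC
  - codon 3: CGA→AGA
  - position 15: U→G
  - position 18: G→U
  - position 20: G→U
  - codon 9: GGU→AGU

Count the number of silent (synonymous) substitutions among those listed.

Codon 1: AUG (Met) → AUA (Ile) — missense.
Codon 2: GGC (Gly) → UGC (Cys) — missense.
Codon 3: CGA (Arg) → AGA (Arg) — synonymous.
Codon 5: AAU (Asn) → AAG (Lys) — missense.
Codon 6: UGG (Trp) → UGU (Cys) — missense.
Codon 7: CGC (Arg) → CUC (Leu) — missense.
Codon 9: GGU (Gly) → AGU (Ser) — missense.
Synonymous: 1 of 7.

1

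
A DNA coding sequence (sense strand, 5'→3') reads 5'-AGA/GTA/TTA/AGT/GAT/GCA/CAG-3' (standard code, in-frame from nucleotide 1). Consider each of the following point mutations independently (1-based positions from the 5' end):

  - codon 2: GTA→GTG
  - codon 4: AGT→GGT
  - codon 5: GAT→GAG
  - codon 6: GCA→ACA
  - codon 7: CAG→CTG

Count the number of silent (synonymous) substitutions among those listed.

1

Codon 2: GTA (Val) → GTG (Val) — synonymous.
Codon 4: AGT (Ser) → GGT (Gly) — missense.
Codon 5: GAT (Asp) → GAG (Glu) — missense.
Codon 6: GCA (Ala) → ACA (Thr) — missense.
Codon 7: CAG (Gln) → CTG (Leu) — missense.
Synonymous: 1 of 5.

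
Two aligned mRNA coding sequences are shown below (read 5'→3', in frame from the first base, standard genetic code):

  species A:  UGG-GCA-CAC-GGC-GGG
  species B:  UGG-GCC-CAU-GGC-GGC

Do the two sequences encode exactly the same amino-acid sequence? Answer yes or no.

yes

Codon 1: UGG Trp / UGG Trp — identical.
Codon 2: GCA Ala / GCC Ala — synonymous.
Codon 3: CAC His / CAU His — synonymous.
Codon 4: GGC Gly / GGC Gly — identical.
Codon 5: GGG Gly / GGC Gly — synonymous.
Nonsynonymous differences: 0 → same protein.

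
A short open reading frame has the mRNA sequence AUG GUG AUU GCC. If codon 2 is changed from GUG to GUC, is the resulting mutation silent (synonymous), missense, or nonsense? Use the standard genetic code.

silent

Position 6 falls in codon 2: GUG → Val.
After the substitution the codon is GUC → Val.
Both encode Val, so the change is synonymous.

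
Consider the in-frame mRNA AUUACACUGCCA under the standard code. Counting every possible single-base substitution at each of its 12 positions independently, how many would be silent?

12

Codon 1 (AUU, Ile): 2 synonymous substitutions.
Codon 2 (ACA, Thr): 3 synonymous substitutions.
Codon 3 (CUG, Leu): 4 synonymous substitutions.
Codon 4 (CCA, Pro): 3 synonymous substitutions.
Total: 2 + 3 + 4 + 3 = 12.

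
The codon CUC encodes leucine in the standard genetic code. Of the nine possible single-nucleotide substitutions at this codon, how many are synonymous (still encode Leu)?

Position 1: none → 0 synonymous.
Position 2: none → 0 synonymous.
Position 3: CUU, CUA, CUG → 3 synonymous.
Total: 0 + 0 + 3 = 3.

3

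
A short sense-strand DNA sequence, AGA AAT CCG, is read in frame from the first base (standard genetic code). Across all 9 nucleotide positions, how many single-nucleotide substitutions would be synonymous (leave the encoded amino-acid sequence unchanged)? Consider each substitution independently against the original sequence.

Codon 1 (AGA, Arg): 2 synonymous substitutions.
Codon 2 (AAT, Asn): 1 synonymous substitution.
Codon 3 (CCG, Pro): 3 synonymous substitutions.
Total: 2 + 1 + 3 = 6.

6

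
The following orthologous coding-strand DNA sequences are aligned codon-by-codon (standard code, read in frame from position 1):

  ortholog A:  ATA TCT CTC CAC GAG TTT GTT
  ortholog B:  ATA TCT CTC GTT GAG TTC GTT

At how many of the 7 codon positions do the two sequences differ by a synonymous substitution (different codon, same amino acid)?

Codon 1: ATA Ile / ATA Ile — identical.
Codon 2: TCT Ser / TCT Ser — identical.
Codon 3: CTC Leu / CTC Leu — identical.
Codon 4: CAC His / GTT Val — nonsynonymous.
Codon 5: GAG Glu / GAG Glu — identical.
Codon 6: TTT Phe / TTC Phe — synonymous.
Codon 7: GTT Val / GTT Val — identical.
Synonymous differences: 1.

1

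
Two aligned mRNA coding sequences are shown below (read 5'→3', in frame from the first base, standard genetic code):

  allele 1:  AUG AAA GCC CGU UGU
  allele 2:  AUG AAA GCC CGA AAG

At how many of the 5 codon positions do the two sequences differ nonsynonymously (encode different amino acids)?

Codon 1: AUG Met / AUG Met — identical.
Codon 2: AAA Lys / AAA Lys — identical.
Codon 3: GCC Ala / GCC Ala — identical.
Codon 4: CGU Arg / CGA Arg — synonymous.
Codon 5: UGU Cys / AAG Lys — nonsynonymous.
Nonsynonymous differences: 1.

1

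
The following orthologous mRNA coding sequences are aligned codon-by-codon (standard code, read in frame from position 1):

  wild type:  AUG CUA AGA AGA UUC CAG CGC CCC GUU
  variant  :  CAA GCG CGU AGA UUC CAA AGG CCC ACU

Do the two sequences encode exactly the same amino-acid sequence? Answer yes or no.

no

Codon 1: AUG Met / CAA Gln — nonsynonymous.
Codon 2: CUA Leu / GCG Ala — nonsynonymous.
Codon 3: AGA Arg / CGU Arg — synonymous.
Codon 4: AGA Arg / AGA Arg — identical.
Codon 5: UUC Phe / UUC Phe — identical.
Codon 6: CAG Gln / CAA Gln — synonymous.
Codon 7: CGC Arg / AGG Arg — synonymous.
Codon 8: CCC Pro / CCC Pro — identical.
Codon 9: GUU Val / ACU Thr — nonsynonymous.
Nonsynonymous differences: 3 → different protein.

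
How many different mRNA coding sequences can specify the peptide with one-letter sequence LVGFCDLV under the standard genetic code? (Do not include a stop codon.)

Leu: 6 codons.
Val: 4 codons.
Gly: 4 codons.
Phe: 2 codons.
Cys: 2 codons.
Asp: 2 codons.
Leu: 6 codons.
Val: 4 codons.
6 × 4 × 4 × 2 × 2 × 2 × 6 × 4 = 18432.

18432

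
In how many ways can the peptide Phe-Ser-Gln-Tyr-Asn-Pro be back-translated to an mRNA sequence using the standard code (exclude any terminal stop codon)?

Phe: 2 codons.
Ser: 6 codons.
Gln: 2 codons.
Tyr: 2 codons.
Asn: 2 codons.
Pro: 4 codons.
2 × 6 × 2 × 2 × 2 × 4 = 384.

384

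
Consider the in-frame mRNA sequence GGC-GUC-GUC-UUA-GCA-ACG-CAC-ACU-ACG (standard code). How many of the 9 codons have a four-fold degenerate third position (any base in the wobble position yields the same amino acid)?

7

Codon 1 GGC (Gly): third position 4-fold.
Codon 2 GUC (Val): third position 4-fold.
Codon 3 GUC (Val): third position 4-fold.
Codon 4 UUA (Leu): third position 2-fold.
Codon 5 GCA (Ala): third position 4-fold.
Codon 6 ACG (Thr): third position 4-fold.
Codon 7 CAC (His): third position 2-fold.
Codon 8 ACU (Thr): third position 4-fold.
Codon 9 ACG (Thr): third position 4-fold.
Four-fold degenerate third positions: 7.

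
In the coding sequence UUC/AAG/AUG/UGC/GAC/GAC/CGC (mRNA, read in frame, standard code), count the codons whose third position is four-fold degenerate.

1

Codon 1 UUC (Phe): third position 2-fold.
Codon 2 AAG (Lys): third position 2-fold.
Codon 3 AUG (Met): third position 1-fold.
Codon 4 UGC (Cys): third position 2-fold.
Codon 5 GAC (Asp): third position 2-fold.
Codon 6 GAC (Asp): third position 2-fold.
Codon 7 CGC (Arg): third position 4-fold.
Four-fold degenerate third positions: 1.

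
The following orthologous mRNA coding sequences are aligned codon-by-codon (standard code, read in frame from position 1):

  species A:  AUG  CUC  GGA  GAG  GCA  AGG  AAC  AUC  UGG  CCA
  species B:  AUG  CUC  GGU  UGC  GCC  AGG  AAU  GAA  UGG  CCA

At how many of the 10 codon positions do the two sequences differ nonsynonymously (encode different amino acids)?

Codon 1: AUG Met / AUG Met — identical.
Codon 2: CUC Leu / CUC Leu — identical.
Codon 3: GGA Gly / GGU Gly — synonymous.
Codon 4: GAG Glu / UGC Cys — nonsynonymous.
Codon 5: GCA Ala / GCC Ala — synonymous.
Codon 6: AGG Arg / AGG Arg — identical.
Codon 7: AAC Asn / AAU Asn — synonymous.
Codon 8: AUC Ile / GAA Glu — nonsynonymous.
Codon 9: UGG Trp / UGG Trp — identical.
Codon 10: CCA Pro / CCA Pro — identical.
Nonsynonymous differences: 2.

2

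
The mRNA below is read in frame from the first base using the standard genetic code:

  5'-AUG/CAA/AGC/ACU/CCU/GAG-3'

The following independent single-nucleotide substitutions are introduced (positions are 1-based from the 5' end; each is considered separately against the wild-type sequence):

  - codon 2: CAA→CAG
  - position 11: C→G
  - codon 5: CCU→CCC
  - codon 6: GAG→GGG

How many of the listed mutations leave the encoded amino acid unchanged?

Codon 2: CAA (Gln) → CAG (Gln) — synonymous.
Codon 4: ACU (Thr) → AGU (Ser) — missense.
Codon 5: CCU (Pro) → CCC (Pro) — synonymous.
Codon 6: GAG (Glu) → GGG (Gly) — missense.
Synonymous: 2 of 4.

2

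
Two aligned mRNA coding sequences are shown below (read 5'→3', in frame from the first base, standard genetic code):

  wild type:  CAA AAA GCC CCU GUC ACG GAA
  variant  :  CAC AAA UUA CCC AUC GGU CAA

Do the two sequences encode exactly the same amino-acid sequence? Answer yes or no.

no

Codon 1: CAA Gln / CAC His — nonsynonymous.
Codon 2: AAA Lys / AAA Lys — identical.
Codon 3: GCC Ala / UUA Leu — nonsynonymous.
Codon 4: CCU Pro / CCC Pro — synonymous.
Codon 5: GUC Val / AUC Ile — nonsynonymous.
Codon 6: ACG Thr / GGU Gly — nonsynonymous.
Codon 7: GAA Glu / CAA Gln — nonsynonymous.
Nonsynonymous differences: 5 → different protein.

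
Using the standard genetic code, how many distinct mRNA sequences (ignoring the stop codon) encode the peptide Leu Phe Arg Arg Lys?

864

Leu: 6 codons.
Phe: 2 codons.
Arg: 6 codons.
Arg: 6 codons.
Lys: 2 codons.
6 × 2 × 6 × 6 × 2 = 864.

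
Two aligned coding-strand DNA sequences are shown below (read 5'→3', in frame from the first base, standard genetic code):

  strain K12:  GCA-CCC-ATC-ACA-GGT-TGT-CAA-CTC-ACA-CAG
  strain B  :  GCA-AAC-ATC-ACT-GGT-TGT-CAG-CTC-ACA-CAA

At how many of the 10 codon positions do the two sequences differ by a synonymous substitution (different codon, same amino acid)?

3

Codon 1: GCA Ala / GCA Ala — identical.
Codon 2: CCC Pro / AAC Asn — nonsynonymous.
Codon 3: ATC Ile / ATC Ile — identical.
Codon 4: ACA Thr / ACT Thr — synonymous.
Codon 5: GGT Gly / GGT Gly — identical.
Codon 6: TGT Cys / TGT Cys — identical.
Codon 7: CAA Gln / CAG Gln — synonymous.
Codon 8: CTC Leu / CTC Leu — identical.
Codon 9: ACA Thr / ACA Thr — identical.
Codon 10: CAG Gln / CAA Gln — synonymous.
Synonymous differences: 3.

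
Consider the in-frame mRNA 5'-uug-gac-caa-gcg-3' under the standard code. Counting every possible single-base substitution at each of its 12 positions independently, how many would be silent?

Codon 1 (UUG, Leu): 2 synonymous substitutions.
Codon 2 (GAC, Asp): 1 synonymous substitution.
Codon 3 (CAA, Gln): 1 synonymous substitution.
Codon 4 (GCG, Ala): 3 synonymous substitutions.
Total: 2 + 1 + 1 + 3 = 7.

7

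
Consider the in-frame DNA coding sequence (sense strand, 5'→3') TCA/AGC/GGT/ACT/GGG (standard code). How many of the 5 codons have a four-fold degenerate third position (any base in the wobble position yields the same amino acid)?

Codon 1 TCA (Ser): third position 4-fold.
Codon 2 AGC (Ser): third position 2-fold.
Codon 3 GGT (Gly): third position 4-fold.
Codon 4 ACT (Thr): third position 4-fold.
Codon 5 GGG (Gly): third position 4-fold.
Four-fold degenerate third positions: 4.

4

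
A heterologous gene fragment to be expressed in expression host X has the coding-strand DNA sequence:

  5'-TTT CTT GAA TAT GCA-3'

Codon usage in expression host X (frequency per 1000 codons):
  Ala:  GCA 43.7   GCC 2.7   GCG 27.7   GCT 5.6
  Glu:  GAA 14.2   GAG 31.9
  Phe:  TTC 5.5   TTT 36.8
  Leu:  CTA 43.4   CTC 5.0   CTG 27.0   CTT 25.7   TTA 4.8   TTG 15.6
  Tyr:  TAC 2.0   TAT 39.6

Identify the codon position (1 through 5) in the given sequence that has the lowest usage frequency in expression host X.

3

Codon 1 TTT (Phe): 36.8 per 1000.
Codon 2 CTT (Leu): 25.7 per 1000.
Codon 3 GAA (Glu): 14.2 per 1000.
Codon 4 TAT (Tyr): 39.6 per 1000.
Codon 5 GCA (Ala): 43.7 per 1000.
Lowest frequency is 14.2 at codon 3.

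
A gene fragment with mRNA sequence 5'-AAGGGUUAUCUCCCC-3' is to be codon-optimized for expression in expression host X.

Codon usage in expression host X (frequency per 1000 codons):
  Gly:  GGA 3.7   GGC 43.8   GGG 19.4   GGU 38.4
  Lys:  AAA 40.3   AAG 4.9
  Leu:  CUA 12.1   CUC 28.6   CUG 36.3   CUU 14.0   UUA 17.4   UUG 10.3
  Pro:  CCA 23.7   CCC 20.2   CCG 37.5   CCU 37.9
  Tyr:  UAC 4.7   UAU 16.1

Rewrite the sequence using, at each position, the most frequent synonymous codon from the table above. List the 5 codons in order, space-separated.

AAA GGC UAU CUG CCU

Codon 1 (Lys): best is AAA at 40.3.
Codon 2 (Gly): best is GGC at 43.8.
Codon 3 (Tyr): best is UAU at 16.1.
Codon 4 (Leu): best is CUG at 36.3.
Codon 5 (Pro): best is CCU at 37.9.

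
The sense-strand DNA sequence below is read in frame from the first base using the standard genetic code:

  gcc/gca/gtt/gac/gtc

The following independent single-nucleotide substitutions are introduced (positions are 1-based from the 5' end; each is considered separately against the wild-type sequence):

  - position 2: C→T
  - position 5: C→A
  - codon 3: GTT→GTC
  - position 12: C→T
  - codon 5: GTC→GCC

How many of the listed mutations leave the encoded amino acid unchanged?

Codon 1: GCC (Ala) → GTC (Val) — missense.
Codon 2: GCA (Ala) → GAA (Glu) — missense.
Codon 3: GTT (Val) → GTC (Val) — synonymous.
Codon 4: GAC (Asp) → GAT (Asp) — synonymous.
Codon 5: GTC (Val) → GCC (Ala) — missense.
Synonymous: 2 of 5.

2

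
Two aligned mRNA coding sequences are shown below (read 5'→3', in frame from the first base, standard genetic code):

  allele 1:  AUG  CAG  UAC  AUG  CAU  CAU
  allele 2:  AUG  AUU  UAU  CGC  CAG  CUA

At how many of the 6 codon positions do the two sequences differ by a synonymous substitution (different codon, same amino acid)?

Codon 1: AUG Met / AUG Met — identical.
Codon 2: CAG Gln / AUU Ile — nonsynonymous.
Codon 3: UAC Tyr / UAU Tyr — synonymous.
Codon 4: AUG Met / CGC Arg — nonsynonymous.
Codon 5: CAU His / CAG Gln — nonsynonymous.
Codon 6: CAU His / CUA Leu — nonsynonymous.
Synonymous differences: 1.

1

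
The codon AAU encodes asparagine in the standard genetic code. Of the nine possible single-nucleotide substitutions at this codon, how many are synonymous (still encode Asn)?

1

Position 1: none → 0 synonymous.
Position 2: none → 0 synonymous.
Position 3: AAC → 1 synonymous.
Total: 0 + 0 + 1 = 1.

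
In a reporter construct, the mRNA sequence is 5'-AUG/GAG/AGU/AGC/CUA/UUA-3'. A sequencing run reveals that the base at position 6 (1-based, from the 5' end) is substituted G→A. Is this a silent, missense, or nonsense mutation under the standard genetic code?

Position 6 falls in codon 2: GAG → Glu.
After the substitution the codon is GAA → Glu.
Both encode Glu, so the change is synonymous.

silent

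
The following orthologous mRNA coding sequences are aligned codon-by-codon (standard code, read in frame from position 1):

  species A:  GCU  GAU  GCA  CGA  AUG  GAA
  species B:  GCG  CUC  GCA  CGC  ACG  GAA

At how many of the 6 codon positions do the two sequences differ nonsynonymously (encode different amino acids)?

2

Codon 1: GCU Ala / GCG Ala — synonymous.
Codon 2: GAU Asp / CUC Leu — nonsynonymous.
Codon 3: GCA Ala / GCA Ala — identical.
Codon 4: CGA Arg / CGC Arg — synonymous.
Codon 5: AUG Met / ACG Thr — nonsynonymous.
Codon 6: GAA Glu / GAA Glu — identical.
Nonsynonymous differences: 2.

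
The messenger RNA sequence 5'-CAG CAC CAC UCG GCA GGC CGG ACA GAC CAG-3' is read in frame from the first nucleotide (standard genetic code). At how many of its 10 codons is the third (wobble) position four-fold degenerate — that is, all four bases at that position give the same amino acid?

5

Codon 1 CAG (Gln): third position 2-fold.
Codon 2 CAC (His): third position 2-fold.
Codon 3 CAC (His): third position 2-fold.
Codon 4 UCG (Ser): third position 4-fold.
Codon 5 GCA (Ala): third position 4-fold.
Codon 6 GGC (Gly): third position 4-fold.
Codon 7 CGG (Arg): third position 4-fold.
Codon 8 ACA (Thr): third position 4-fold.
Codon 9 GAC (Asp): third position 2-fold.
Codon 10 CAG (Gln): third position 2-fold.
Four-fold degenerate third positions: 5.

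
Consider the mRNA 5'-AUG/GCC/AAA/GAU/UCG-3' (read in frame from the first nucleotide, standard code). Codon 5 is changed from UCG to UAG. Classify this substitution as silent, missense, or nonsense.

nonsense

Position 14 falls in codon 5: UCG → Ser.
After the substitution the codon is UAG → Stop.
The new codon is a stop codon, so this is a nonsense mutation.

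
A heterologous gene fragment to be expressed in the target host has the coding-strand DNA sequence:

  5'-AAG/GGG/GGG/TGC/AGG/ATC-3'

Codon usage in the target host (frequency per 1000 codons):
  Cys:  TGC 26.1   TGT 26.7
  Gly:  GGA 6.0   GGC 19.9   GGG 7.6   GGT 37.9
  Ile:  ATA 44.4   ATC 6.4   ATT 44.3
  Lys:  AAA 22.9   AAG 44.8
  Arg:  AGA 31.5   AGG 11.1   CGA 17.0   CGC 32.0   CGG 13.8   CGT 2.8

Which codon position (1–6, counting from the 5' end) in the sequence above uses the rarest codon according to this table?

Codon 1 AAG (Lys): 44.8 per 1000.
Codon 2 GGG (Gly): 7.6 per 1000.
Codon 3 GGG (Gly): 7.6 per 1000.
Codon 4 TGC (Cys): 26.1 per 1000.
Codon 5 AGG (Arg): 11.1 per 1000.
Codon 6 ATC (Ile): 6.4 per 1000.
Lowest frequency is 6.4 at codon 6.

6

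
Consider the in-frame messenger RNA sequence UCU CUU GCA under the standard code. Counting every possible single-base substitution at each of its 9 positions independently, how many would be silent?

9

Codon 1 (UCU, Ser): 3 synonymous substitutions.
Codon 2 (CUU, Leu): 3 synonymous substitutions.
Codon 3 (GCA, Ala): 3 synonymous substitutions.
Total: 3 + 3 + 3 = 9.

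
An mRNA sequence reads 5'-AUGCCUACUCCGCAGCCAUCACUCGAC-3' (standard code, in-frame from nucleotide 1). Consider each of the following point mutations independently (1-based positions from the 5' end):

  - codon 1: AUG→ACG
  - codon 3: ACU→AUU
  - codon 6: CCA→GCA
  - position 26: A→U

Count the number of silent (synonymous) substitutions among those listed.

Codon 1: AUG (Met) → ACG (Thr) — missense.
Codon 3: ACU (Thr) → AUU (Ile) — missense.
Codon 6: CCA (Pro) → GCA (Ala) — missense.
Codon 9: GAC (Asp) → GUC (Val) — missense.
Synonymous: 0 of 4.

0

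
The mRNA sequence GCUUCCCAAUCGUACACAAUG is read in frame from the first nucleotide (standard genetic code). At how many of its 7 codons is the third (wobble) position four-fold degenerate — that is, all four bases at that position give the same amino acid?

4

Codon 1 GCU (Ala): third position 4-fold.
Codon 2 UCC (Ser): third position 4-fold.
Codon 3 CAA (Gln): third position 2-fold.
Codon 4 UCG (Ser): third position 4-fold.
Codon 5 UAC (Tyr): third position 2-fold.
Codon 6 ACA (Thr): third position 4-fold.
Codon 7 AUG (Met): third position 1-fold.
Four-fold degenerate third positions: 4.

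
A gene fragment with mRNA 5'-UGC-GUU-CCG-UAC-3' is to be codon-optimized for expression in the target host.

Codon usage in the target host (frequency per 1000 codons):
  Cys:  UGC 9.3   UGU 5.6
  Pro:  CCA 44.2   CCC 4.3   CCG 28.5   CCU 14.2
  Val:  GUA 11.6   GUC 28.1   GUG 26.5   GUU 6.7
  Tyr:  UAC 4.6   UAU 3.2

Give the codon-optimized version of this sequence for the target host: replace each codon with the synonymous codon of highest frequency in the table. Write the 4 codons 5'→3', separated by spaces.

UGC GUC CCA UAC

Codon 1 (Cys): best is UGC at 9.3.
Codon 2 (Val): best is GUC at 28.1.
Codon 3 (Pro): best is CCA at 44.2.
Codon 4 (Tyr): best is UAC at 4.6.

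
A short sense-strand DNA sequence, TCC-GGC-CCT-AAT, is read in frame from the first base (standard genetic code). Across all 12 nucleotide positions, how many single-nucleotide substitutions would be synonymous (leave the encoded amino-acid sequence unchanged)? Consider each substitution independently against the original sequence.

Codon 1 (TCC, Ser): 3 synonymous substitutions.
Codon 2 (GGC, Gly): 3 synonymous substitutions.
Codon 3 (CCT, Pro): 3 synonymous substitutions.
Codon 4 (AAT, Asn): 1 synonymous substitution.
Total: 3 + 3 + 3 + 1 = 10.

10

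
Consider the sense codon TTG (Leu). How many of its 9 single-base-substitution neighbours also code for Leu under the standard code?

2

Position 1: CTG → 1 synonymous.
Position 2: none → 0 synonymous.
Position 3: TTA → 1 synonymous.
Total: 1 + 0 + 1 = 2.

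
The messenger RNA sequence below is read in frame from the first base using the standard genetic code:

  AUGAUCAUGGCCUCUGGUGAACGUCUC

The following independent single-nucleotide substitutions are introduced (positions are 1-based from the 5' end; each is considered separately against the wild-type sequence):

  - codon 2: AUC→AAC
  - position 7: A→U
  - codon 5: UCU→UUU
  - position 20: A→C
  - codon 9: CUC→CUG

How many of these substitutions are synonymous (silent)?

1

Codon 2: AUC (Ile) → AAC (Asn) — missense.
Codon 3: AUG (Met) → UUG (Leu) — missense.
Codon 5: UCU (Ser) → UUU (Phe) — missense.
Codon 7: GAA (Glu) → GCA (Ala) — missense.
Codon 9: CUC (Leu) → CUG (Leu) — synonymous.
Synonymous: 1 of 5.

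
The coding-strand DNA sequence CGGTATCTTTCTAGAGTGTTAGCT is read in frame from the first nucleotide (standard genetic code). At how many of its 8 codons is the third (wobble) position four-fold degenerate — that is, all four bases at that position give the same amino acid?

5

Codon 1 CGG (Arg): third position 4-fold.
Codon 2 TAT (Tyr): third position 2-fold.
Codon 3 CTT (Leu): third position 4-fold.
Codon 4 TCT (Ser): third position 4-fold.
Codon 5 AGA (Arg): third position 2-fold.
Codon 6 GTG (Val): third position 4-fold.
Codon 7 TTA (Leu): third position 2-fold.
Codon 8 GCT (Ala): third position 4-fold.
Four-fold degenerate third positions: 5.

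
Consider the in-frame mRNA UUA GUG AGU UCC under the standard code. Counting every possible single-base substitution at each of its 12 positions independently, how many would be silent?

9

Codon 1 (UUA, Leu): 2 synonymous substitutions.
Codon 2 (GUG, Val): 3 synonymous substitutions.
Codon 3 (AGU, Ser): 1 synonymous substitution.
Codon 4 (UCC, Ser): 3 synonymous substitutions.
Total: 2 + 3 + 1 + 3 = 9.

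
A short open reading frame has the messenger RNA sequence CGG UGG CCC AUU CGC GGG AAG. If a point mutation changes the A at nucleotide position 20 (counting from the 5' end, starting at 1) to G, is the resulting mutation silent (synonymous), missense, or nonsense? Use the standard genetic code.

Position 20 falls in codon 7: AAG → Lys.
After the substitution the codon is AGG → Arg.
Lys ≠ Arg, so this is a missense mutation.

missense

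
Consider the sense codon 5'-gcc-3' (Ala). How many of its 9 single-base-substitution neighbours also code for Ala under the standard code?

3

Position 1: none → 0 synonymous.
Position 2: none → 0 synonymous.
Position 3: GCT, GCA, GCG → 3 synonymous.
Total: 0 + 0 + 3 = 3.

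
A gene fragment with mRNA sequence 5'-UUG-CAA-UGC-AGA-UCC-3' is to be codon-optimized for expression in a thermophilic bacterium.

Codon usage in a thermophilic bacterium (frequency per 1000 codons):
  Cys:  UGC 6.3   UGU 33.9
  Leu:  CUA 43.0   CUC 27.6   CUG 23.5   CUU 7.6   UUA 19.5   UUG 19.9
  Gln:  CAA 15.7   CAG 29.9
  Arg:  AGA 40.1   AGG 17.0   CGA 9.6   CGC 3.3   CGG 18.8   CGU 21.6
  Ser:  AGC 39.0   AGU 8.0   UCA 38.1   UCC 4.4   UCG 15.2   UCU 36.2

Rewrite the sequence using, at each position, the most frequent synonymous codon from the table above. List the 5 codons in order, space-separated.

CUA CAG UGU AGA AGC

Codon 1 (Leu): best is CUA at 43.0.
Codon 2 (Gln): best is CAG at 29.9.
Codon 3 (Cys): best is UGU at 33.9.
Codon 4 (Arg): best is AGA at 40.1.
Codon 5 (Ser): best is AGC at 39.0.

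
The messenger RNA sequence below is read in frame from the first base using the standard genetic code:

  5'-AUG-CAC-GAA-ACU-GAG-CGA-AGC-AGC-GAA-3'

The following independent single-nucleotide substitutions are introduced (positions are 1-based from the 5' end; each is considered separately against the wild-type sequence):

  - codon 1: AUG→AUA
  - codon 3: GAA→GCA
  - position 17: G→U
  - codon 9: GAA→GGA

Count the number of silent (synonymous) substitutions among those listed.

Codon 1: AUG (Met) → AUA (Ile) — missense.
Codon 3: GAA (Glu) → GCA (Ala) — missense.
Codon 6: CGA (Arg) → CUA (Leu) — missense.
Codon 9: GAA (Glu) → GGA (Gly) — missense.
Synonymous: 0 of 4.

0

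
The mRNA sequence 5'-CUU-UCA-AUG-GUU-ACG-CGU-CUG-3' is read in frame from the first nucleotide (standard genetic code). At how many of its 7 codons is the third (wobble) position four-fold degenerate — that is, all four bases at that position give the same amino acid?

Codon 1 CUU (Leu): third position 4-fold.
Codon 2 UCA (Ser): third position 4-fold.
Codon 3 AUG (Met): third position 1-fold.
Codon 4 GUU (Val): third position 4-fold.
Codon 5 ACG (Thr): third position 4-fold.
Codon 6 CGU (Arg): third position 4-fold.
Codon 7 CUG (Leu): third position 4-fold.
Four-fold degenerate third positions: 6.

6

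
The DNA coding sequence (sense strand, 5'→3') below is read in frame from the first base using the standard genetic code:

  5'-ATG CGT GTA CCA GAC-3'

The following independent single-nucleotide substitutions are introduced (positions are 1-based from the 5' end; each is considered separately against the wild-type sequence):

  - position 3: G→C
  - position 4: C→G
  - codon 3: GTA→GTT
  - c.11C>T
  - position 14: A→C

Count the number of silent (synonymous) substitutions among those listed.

Codon 1: ATG (Met) → ATC (Ile) — missense.
Codon 2: CGT (Arg) → GGT (Gly) — missense.
Codon 3: GTA (Val) → GTT (Val) — synonymous.
Codon 4: CCA (Pro) → CTA (Leu) — missense.
Codon 5: GAC (Asp) → GCC (Ala) — missense.
Synonymous: 1 of 5.

1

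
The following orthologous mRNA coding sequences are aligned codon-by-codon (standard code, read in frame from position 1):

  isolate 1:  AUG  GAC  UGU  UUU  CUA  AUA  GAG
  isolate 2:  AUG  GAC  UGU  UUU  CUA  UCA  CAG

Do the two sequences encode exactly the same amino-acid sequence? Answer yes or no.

Codon 1: AUG Met / AUG Met — identical.
Codon 2: GAC Asp / GAC Asp — identical.
Codon 3: UGU Cys / UGU Cys — identical.
Codon 4: UUU Phe / UUU Phe — identical.
Codon 5: CUA Leu / CUA Leu — identical.
Codon 6: AUA Ile / UCA Ser — nonsynonymous.
Codon 7: GAG Glu / CAG Gln — nonsynonymous.
Nonsynonymous differences: 2 → different protein.

no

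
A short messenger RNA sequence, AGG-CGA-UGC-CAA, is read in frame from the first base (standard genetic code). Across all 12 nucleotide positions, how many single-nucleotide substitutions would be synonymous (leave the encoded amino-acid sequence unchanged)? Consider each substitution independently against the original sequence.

Codon 1 (AGG, Arg): 2 synonymous substitutions.
Codon 2 (CGA, Arg): 4 synonymous substitutions.
Codon 3 (UGC, Cys): 1 synonymous substitution.
Codon 4 (CAA, Gln): 1 synonymous substitution.
Total: 2 + 4 + 1 + 1 = 8.

8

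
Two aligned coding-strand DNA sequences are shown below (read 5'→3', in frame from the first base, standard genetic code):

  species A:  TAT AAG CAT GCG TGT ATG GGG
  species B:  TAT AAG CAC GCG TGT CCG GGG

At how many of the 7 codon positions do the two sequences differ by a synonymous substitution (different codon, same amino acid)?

1

Codon 1: TAT Tyr / TAT Tyr — identical.
Codon 2: AAG Lys / AAG Lys — identical.
Codon 3: CAT His / CAC His — synonymous.
Codon 4: GCG Ala / GCG Ala — identical.
Codon 5: TGT Cys / TGT Cys — identical.
Codon 6: ATG Met / CCG Pro — nonsynonymous.
Codon 7: GGG Gly / GGG Gly — identical.
Synonymous differences: 1.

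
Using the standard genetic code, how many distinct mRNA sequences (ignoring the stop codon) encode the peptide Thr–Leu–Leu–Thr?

576

Thr: 4 codons.
Leu: 6 codons.
Leu: 6 codons.
Thr: 4 codons.
4 × 6 × 6 × 4 = 576.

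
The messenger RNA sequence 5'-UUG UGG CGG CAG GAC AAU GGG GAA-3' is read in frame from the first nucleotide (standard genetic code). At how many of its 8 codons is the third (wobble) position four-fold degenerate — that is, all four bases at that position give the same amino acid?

Codon 1 UUG (Leu): third position 2-fold.
Codon 2 UGG (Trp): third position 1-fold.
Codon 3 CGG (Arg): third position 4-fold.
Codon 4 CAG (Gln): third position 2-fold.
Codon 5 GAC (Asp): third position 2-fold.
Codon 6 AAU (Asn): third position 2-fold.
Codon 7 GGG (Gly): third position 4-fold.
Codon 8 GAA (Glu): third position 2-fold.
Four-fold degenerate third positions: 2.

2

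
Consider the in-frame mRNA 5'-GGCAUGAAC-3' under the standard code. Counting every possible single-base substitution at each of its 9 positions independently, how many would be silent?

Codon 1 (GGC, Gly): 3 synonymous substitutions.
Codon 2 (AUG, Met): 0 synonymous substitutions.
Codon 3 (AAC, Asn): 1 synonymous substitution.
Total: 3 + 0 + 1 = 4.

4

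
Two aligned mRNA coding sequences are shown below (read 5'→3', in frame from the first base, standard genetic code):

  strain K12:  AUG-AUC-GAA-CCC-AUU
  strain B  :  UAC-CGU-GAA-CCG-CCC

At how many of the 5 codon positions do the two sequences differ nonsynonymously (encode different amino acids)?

3

Codon 1: AUG Met / UAC Tyr — nonsynonymous.
Codon 2: AUC Ile / CGU Arg — nonsynonymous.
Codon 3: GAA Glu / GAA Glu — identical.
Codon 4: CCC Pro / CCG Pro — synonymous.
Codon 5: AUU Ile / CCC Pro — nonsynonymous.
Nonsynonymous differences: 3.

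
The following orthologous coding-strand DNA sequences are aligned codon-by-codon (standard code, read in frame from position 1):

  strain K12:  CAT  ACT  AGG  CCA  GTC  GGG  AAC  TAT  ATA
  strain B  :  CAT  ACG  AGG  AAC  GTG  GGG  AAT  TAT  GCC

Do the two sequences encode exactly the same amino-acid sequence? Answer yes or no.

no

Codon 1: CAT His / CAT His — identical.
Codon 2: ACT Thr / ACG Thr — synonymous.
Codon 3: AGG Arg / AGG Arg — identical.
Codon 4: CCA Pro / AAC Asn — nonsynonymous.
Codon 5: GTC Val / GTG Val — synonymous.
Codon 6: GGG Gly / GGG Gly — identical.
Codon 7: AAC Asn / AAT Asn — synonymous.
Codon 8: TAT Tyr / TAT Tyr — identical.
Codon 9: ATA Ile / GCC Ala — nonsynonymous.
Nonsynonymous differences: 2 → different protein.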